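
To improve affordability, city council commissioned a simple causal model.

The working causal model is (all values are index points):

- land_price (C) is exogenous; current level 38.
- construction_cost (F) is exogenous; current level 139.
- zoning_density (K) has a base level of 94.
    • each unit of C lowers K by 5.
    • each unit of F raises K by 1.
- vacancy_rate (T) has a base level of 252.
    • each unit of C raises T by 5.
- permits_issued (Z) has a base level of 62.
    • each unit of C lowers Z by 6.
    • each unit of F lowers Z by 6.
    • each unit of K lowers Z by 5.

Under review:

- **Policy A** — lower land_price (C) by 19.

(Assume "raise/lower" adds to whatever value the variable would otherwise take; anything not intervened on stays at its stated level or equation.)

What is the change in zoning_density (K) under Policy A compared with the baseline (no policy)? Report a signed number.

Baseline:
  C = 38
  F = 139
  K = 94 − 5·38 + 139 = 43
Policy A (C − 19):
  C = 38 − 19 = 19
  F = 139
  K = 94 − 5·19 + 139 = 138
Change in K: 138 − 43 = 95

95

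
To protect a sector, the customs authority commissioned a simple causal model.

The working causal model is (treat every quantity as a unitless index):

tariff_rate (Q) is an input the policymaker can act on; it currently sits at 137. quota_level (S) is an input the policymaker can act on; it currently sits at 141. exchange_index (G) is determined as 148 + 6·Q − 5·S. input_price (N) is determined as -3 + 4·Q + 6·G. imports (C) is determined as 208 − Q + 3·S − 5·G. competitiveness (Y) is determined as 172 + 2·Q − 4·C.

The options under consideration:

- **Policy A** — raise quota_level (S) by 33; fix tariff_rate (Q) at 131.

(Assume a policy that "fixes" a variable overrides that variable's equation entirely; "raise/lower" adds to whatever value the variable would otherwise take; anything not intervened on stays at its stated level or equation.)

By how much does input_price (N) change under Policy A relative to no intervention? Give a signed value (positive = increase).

-1230

Baseline:
  Q = 137
  S = 141
  G = 148 + 6·137 − 5·141 = 265
  N = -3 + 4·137 + 6·265 = 2135
Policy A (S + 33, Q := 131):
  Q = 131
  S = 141 + 33 = 174
  G = 148 + 6·131 − 5·174 = 64
  N = -3 + 4·131 + 6·64 = 905
Change in N: 905 − 2135 = -1230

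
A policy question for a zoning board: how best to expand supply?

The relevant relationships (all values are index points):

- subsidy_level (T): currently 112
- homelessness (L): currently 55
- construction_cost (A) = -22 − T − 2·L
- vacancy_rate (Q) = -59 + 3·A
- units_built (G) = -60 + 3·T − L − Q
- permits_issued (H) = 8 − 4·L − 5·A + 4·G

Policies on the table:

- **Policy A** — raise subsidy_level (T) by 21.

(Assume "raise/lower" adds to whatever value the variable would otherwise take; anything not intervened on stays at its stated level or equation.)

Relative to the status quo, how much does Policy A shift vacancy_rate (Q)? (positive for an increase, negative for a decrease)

Baseline:
  T = 112
  L = 55
  A = -22 − 112 − 2·55 = -244
  Q = -59 + 3·(-244) = -791
Policy A (T + 21):
  T = 112 + 21 = 133
  L = 55
  A = -22 − 133 − 2·55 = -265
  Q = -59 + 3·(-265) = -854
Change in Q: -854 − (-791) = -63

-63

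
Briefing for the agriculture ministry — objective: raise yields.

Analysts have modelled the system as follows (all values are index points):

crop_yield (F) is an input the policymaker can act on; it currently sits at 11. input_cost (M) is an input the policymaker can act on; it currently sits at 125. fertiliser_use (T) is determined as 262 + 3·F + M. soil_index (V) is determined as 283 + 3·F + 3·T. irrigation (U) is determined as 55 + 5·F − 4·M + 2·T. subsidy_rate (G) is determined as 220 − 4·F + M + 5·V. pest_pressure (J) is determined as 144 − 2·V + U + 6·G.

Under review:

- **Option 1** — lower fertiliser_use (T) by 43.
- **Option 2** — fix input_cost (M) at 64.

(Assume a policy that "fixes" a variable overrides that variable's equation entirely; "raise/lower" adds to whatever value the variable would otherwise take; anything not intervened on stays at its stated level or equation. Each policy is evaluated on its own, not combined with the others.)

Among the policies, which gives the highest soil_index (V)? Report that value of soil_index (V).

1447

Option 1 (T − 43):
  F = 11
  M = 125
  T = 262 + 3·11 + 125 (−43 from intervention) = 377
  V = 283 + 3·11 + 3·377 = 1447
Option 2 (M := 64):
  F = 11
  M = 64
  T = 262 + 3·11 + 64 = 359
  V = 283 + 3·11 + 3·359 = 1393
Comparing — Option 1: V=1447, Option 2: V=1393. Highest is 1447 (Option 1).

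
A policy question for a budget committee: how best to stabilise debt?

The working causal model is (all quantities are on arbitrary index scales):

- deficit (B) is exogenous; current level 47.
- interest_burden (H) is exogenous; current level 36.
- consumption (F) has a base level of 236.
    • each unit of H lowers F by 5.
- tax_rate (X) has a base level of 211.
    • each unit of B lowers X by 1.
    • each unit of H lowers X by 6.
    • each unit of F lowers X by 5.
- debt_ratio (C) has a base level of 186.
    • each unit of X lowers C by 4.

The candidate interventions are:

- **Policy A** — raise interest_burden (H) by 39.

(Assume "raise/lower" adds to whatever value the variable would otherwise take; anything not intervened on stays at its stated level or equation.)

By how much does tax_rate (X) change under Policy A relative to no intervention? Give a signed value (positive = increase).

741

Baseline:
  B = 47
  H = 36
  F = 236 − 5·36 = 56
  X = 211 − 47 − 6·36 − 5·56 = -332
Policy A (H + 39):
  B = 47
  H = 36 + 39 = 75
  F = 236 − 5·75 = -139
  X = 211 − 47 − 6·75 − 5·(-139) = 409
Change in X: 409 − (-332) = 741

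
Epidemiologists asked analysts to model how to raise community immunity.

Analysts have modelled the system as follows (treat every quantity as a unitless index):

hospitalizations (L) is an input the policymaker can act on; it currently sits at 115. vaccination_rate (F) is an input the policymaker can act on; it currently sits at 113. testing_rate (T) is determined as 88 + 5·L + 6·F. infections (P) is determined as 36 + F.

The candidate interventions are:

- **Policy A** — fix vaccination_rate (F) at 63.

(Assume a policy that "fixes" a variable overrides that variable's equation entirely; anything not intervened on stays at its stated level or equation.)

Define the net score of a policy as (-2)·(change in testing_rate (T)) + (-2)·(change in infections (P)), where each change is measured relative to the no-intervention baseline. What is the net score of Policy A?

700

Baseline:
  L = 115
  F = 113
  T = 88 + 5·115 + 6·113 = 1341
  P = 36 + 113 = 149
Policy A (F := 63):
  L = 115
  F = 63
  T = 88 + 5·115 + 6·63 = 1041
  P = 36 + 63 = 99
ΔT = 1041 − 1341 = -300; ΔP = 99 − 149 = -50
Score = (-2)·(-300) + (-2)·(-50) = 700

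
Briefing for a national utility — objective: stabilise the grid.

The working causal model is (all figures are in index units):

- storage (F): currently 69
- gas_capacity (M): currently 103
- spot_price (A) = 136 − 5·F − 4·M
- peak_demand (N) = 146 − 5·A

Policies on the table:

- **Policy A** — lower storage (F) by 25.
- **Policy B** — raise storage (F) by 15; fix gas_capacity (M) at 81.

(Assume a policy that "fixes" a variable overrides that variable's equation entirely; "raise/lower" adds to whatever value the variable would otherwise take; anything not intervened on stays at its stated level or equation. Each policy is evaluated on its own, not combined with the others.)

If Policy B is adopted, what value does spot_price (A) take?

Policy B (F + 15, M := 81):
  F = 69 + 15 = 84
  M = 81
  A = 136 − 5·84 − 4·81 = -608

-608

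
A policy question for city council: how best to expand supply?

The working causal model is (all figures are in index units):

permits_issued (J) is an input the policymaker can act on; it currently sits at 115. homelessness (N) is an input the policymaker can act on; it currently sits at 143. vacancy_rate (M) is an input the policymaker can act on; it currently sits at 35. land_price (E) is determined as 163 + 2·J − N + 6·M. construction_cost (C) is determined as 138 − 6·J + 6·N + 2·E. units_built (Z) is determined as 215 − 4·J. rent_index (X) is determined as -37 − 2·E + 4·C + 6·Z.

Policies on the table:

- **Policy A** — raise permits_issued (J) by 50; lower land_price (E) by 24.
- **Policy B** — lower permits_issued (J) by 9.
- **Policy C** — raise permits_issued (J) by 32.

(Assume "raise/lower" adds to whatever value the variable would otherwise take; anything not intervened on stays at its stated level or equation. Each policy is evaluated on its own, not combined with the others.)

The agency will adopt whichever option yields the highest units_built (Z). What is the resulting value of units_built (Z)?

Policy A (J + 50, E − 24):
  J = 115 + 50 = 165
  Z = 215 − 4·165 = -445
Policy B (J − 9):
  J = 115 − 9 = 106
  Z = 215 − 4·106 = -209
Policy C (J + 32):
  J = 115 + 32 = 147
  Z = 215 − 4·147 = -373
Comparing — Policy A: Z=-445, Policy B: Z=-209, Policy C: Z=-373. Highest is -209 (Policy B).

-209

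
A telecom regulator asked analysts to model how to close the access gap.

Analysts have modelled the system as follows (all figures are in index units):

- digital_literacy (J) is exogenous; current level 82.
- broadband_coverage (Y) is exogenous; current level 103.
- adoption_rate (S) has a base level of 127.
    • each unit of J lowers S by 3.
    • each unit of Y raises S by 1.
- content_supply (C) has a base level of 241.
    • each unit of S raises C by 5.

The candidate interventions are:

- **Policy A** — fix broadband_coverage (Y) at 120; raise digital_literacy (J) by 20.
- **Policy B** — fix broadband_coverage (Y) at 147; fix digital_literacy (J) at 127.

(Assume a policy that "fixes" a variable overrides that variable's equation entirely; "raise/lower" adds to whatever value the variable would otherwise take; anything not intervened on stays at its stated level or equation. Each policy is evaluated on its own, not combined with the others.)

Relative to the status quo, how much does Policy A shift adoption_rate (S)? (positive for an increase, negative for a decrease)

Baseline:
  J = 82
  Y = 103
  S = 127 − 3·82 + 103 = -16
Policy A (Y := 120, J + 20):
  J = 82 + 20 = 102
  Y = 120
  S = 127 − 3·102 + 120 = -59
Change in S: -59 − (-16) = -43

-43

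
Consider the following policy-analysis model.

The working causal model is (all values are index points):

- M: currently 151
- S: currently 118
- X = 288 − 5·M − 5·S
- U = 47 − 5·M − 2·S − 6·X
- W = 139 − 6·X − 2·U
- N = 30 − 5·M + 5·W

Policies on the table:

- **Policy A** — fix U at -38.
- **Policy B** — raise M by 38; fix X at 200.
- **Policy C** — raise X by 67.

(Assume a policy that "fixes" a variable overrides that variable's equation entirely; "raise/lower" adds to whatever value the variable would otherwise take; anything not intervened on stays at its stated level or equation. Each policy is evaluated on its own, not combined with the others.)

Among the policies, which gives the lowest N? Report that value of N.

Policy A (U := -38):
  M = 151
  S = 118
  X = 288 − 5·151 − 5·118 = -1057
  U = -38
  W = 139 − 6·(-1057) − 2·(-38) = 6557
  N = 30 − 5·151 + 5·6557 = 32060
Policy B (M + 38, X := 200):
  M = 151 + 38 = 189
  S = 118
  X = 200
  U = 47 − 5·189 − 2·118 − 6·200 = -2334
  W = 139 − 6·200 − 2·(-2334) = 3607
  N = 30 − 5·189 + 5·3607 = 17120
Policy C (X + 67):
  M = 151
  S = 118
  X = 288 − 5·151 − 5·118 (+67 from intervention) = -990
  U = 47 − 5·151 − 2·118 − 6·(-990) = 4996
  W = 139 − 6·(-990) − 2·4996 = -3913
  N = 30 − 5·151 + 5·(-3913) = -20290
Comparing — Policy A: N=32060, Policy B: N=17120, Policy C: N=-20290. Lowest is -20290 (Policy C).

-20290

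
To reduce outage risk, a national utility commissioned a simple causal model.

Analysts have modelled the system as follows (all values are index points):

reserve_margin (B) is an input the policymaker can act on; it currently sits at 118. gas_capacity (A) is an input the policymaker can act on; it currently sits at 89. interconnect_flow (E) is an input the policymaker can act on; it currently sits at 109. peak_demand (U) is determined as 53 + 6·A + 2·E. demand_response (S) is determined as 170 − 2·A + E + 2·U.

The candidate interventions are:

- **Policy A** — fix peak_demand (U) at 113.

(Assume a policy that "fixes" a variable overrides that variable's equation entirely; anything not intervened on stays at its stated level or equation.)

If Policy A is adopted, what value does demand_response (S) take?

Policy A (U := 113):
  A = 89
  E = 109
  U = 113
  S = 170 − 2·89 + 109 + 2·113 = 327

327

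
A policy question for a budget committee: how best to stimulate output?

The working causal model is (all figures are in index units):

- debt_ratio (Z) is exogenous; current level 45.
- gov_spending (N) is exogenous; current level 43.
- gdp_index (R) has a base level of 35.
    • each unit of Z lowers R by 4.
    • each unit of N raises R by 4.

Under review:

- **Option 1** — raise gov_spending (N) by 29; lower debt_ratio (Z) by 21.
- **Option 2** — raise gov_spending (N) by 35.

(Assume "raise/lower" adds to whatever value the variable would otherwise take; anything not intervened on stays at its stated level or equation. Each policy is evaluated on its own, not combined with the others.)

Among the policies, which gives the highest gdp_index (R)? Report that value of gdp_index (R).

Option 1 (N + 29, Z − 21):
  Z = 45 − 21 = 24
  N = 43 + 29 = 72
  R = 35 − 4·24 + 4·72 = 227
Option 2 (N + 35):
  Z = 45
  N = 43 + 35 = 78
  R = 35 − 4·45 + 4·78 = 167
Comparing — Option 1: R=227, Option 2: R=167. Highest is 227 (Option 1).

227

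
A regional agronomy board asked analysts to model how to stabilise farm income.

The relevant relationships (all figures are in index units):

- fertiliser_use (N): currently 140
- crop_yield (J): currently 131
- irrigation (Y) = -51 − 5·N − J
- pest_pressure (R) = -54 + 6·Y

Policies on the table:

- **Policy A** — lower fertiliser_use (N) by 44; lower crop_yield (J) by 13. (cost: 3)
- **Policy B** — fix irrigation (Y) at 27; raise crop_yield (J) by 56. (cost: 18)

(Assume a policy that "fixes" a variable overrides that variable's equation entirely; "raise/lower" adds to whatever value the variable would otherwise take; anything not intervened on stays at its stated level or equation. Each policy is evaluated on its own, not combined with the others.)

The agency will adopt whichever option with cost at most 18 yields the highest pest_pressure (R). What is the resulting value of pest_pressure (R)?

Policy A (N − 44, J − 13):
  N = 140 − 44 = 96
  J = 131 − 13 = 118
  Y = -51 − 5·96 − 118 = -649
  R = -54 + 6·(-649) = -3948
Policy B (Y := 27, J + 56):
  N = 140
  J = 131 + 56 = 187
  Y = 27
  R = -54 + 6·27 = 108
Comparing — Policy A: R=-3948, Policy B: R=108. Highest is 108 (Policy B).

108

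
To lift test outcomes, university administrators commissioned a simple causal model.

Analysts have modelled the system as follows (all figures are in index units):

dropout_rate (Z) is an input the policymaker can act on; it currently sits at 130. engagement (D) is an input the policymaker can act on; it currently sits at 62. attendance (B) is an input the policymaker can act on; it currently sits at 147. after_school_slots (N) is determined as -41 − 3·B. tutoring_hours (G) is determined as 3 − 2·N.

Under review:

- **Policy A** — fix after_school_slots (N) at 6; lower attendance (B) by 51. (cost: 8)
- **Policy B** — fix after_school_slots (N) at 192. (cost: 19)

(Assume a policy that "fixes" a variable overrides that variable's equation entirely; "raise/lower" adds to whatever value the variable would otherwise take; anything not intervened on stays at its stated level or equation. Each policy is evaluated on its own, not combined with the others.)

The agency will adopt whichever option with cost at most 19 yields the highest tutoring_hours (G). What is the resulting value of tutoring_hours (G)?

-9

Policy A (N := 6, B − 51):
  B = 147 − 51 = 96
  N = 6
  G = 3 − 2·6 = -9
Policy B (N := 192):
  B = 147
  N = 192
  G = 3 − 2·192 = -381
Comparing — Policy A: G=-9, Policy B: G=-381. Highest is -9 (Policy A).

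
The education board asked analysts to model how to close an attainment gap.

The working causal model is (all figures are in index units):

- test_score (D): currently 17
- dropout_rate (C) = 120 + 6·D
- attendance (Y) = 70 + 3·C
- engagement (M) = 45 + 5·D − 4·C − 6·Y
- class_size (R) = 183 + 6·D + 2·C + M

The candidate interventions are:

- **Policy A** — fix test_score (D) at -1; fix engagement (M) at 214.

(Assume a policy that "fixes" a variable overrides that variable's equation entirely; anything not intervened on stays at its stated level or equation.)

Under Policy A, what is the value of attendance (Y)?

412

Policy A (D := -1, M := 214):
  D = -1
  C = 120 + 6·(-1) = 114
  Y = 70 + 3·114 = 412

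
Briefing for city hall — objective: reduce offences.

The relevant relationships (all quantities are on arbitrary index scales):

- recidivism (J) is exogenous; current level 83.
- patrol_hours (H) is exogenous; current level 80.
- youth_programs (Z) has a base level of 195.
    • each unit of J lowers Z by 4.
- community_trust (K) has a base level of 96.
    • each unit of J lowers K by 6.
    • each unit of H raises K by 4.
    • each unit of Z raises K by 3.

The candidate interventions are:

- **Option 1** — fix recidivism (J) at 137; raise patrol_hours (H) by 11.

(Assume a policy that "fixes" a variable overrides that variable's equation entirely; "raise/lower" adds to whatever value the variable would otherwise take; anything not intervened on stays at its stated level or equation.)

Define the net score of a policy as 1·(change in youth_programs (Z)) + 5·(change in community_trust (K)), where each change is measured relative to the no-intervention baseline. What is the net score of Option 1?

Baseline:
  J = 83
  H = 80
  Z = 195 − 4·83 = -137
  K = 96 − 6·83 + 4·80 + 3·(-137) = -493
Option 1 (J := 137, H + 11):
  J = 137
  H = 80 + 11 = 91
  Z = 195 − 4·137 = -353
  K = 96 − 6·137 + 4·91 + 3·(-353) = -1421
ΔZ = -353 − (-137) = -216; ΔK = -1421 − (-493) = -928
Score = 1·(-216) + 5·(-928) = -4856

-4856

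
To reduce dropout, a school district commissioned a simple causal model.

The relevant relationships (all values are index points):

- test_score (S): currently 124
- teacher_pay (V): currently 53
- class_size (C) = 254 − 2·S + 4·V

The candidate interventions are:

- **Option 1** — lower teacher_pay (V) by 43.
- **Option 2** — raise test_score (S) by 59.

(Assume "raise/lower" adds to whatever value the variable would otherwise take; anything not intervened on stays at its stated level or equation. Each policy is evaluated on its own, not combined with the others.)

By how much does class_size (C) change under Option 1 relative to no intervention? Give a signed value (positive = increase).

-172

Baseline:
  S = 124
  V = 53
  C = 254 − 2·124 + 4·53 = 218
Option 1 (V − 43):
  S = 124
  V = 53 − 43 = 10
  C = 254 − 2·124 + 4·10 = 46
Change in C: 46 − 218 = -172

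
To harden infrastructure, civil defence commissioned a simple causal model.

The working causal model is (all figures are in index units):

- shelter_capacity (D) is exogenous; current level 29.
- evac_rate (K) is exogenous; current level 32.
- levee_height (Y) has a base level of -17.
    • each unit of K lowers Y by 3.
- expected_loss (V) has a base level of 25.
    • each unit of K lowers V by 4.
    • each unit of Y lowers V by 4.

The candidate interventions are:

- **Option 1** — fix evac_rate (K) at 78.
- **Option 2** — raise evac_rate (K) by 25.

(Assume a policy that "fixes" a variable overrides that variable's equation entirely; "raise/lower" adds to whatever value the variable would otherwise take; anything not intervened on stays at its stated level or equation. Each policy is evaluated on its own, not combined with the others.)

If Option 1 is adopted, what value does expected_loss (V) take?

717

Option 1 (K := 78):
  K = 78
  Y = -17 − 3·78 = -251
  V = 25 − 4·78 − 4·(-251) = 717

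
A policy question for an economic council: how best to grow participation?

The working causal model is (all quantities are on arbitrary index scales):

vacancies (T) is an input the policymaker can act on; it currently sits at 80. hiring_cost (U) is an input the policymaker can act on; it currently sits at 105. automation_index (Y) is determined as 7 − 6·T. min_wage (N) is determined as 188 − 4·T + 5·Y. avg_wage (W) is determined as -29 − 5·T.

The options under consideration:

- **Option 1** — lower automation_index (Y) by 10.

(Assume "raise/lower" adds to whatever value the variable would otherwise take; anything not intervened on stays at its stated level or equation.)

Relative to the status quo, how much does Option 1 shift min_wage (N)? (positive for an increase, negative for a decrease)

-50

Baseline:
  T = 80
  Y = 7 − 6·80 = -473
  N = 188 − 4·80 + 5·(-473) = -2497
Option 1 (Y − 10):
  T = 80
  Y = 7 − 6·80 (−10 from intervention) = -483
  N = 188 − 4·80 + 5·(-483) = -2547
Change in N: -2547 − (-2497) = -50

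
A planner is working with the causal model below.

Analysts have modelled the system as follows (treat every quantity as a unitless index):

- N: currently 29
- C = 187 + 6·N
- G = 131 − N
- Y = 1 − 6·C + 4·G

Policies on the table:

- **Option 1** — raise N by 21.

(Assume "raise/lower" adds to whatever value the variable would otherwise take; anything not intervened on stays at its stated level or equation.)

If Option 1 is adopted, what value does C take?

487

Option 1 (N + 21):
  N = 29 + 21 = 50
  C = 187 + 6·50 = 487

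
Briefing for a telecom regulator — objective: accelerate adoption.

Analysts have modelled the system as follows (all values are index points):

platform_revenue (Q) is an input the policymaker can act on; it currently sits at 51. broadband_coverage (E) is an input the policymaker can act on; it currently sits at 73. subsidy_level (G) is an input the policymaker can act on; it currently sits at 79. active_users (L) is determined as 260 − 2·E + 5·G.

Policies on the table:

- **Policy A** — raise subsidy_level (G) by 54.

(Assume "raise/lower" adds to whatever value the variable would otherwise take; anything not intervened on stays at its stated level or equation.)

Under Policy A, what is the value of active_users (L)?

779

Policy A (G + 54):
  E = 73
  G = 79 + 54 = 133
  L = 260 − 2·73 + 5·133 = 779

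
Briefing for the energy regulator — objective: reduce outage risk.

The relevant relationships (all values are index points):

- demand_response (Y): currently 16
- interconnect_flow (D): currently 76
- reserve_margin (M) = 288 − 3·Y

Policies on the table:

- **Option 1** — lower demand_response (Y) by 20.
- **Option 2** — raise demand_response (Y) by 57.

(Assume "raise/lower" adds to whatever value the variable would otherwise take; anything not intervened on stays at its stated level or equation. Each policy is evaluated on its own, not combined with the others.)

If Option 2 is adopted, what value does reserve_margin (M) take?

Option 2 (Y + 57):
  Y = 16 + 57 = 73
  M = 288 − 3·73 = 69

69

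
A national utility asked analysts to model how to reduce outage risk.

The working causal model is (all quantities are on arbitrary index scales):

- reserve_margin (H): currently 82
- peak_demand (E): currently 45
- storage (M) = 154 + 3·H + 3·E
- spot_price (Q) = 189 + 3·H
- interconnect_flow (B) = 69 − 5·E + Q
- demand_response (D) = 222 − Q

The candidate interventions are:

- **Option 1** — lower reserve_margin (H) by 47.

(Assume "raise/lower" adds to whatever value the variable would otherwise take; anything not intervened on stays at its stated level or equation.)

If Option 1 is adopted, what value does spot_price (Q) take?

Option 1 (H − 47):
  H = 82 − 47 = 35
  Q = 189 + 3·35 = 294

294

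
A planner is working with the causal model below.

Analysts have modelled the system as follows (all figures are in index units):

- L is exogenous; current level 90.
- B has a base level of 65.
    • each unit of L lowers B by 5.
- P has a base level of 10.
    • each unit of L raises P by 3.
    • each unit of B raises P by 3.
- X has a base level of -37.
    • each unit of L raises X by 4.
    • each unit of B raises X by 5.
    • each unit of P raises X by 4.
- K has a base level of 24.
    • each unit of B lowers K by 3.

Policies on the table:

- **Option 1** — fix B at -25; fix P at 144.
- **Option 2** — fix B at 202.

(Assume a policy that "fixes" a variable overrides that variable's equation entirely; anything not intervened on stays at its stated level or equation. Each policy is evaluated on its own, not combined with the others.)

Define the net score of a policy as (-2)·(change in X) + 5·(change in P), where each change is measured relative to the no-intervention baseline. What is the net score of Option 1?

-6657

Baseline:
  L = 90
  B = 65 − 5·90 = -385
  P = 10 + 3·90 + 3·(-385) = -875
  X = -37 + 4·90 + 5·(-385) + 4·(-875) = -5102
Option 1 (B := -25, P := 144):
  L = 90
  B = -25
  P = 144
  X = -37 + 4·90 + 5·(-25) + 4·144 = 774
ΔX = 774 − (-5102) = 5876; ΔP = 144 − (-875) = 1019
Score = (-2)·5876 + 5·1019 = -6657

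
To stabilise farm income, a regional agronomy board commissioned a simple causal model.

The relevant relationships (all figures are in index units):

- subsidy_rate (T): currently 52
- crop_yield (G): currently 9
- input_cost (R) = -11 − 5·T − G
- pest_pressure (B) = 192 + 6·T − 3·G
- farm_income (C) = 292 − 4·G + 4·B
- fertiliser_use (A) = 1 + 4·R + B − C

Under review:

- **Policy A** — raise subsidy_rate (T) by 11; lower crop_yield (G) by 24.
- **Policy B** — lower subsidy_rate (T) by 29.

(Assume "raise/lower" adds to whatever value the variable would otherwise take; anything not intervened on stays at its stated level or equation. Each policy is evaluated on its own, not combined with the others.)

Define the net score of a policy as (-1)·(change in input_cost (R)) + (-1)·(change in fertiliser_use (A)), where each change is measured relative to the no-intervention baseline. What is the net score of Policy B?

-1247

Baseline:
  T = 52
  G = 9
  R = -11 − 5·52 − 9 = -280
  B = 192 + 6·52 − 3·9 = 477
  C = 292 − 4·9 + 4·477 = 2164
  A = 1 + 4·(-280) + 477 − 2164 = -2806
Policy B (T − 29):
  T = 52 − 29 = 23
  G = 9
  R = -11 − 5·23 − 9 = -135
  B = 192 + 6·23 − 3·9 = 303
  C = 292 − 4·9 + 4·303 = 1468
  A = 1 + 4·(-135) + 303 − 1468 = -1704
ΔR = -135 − (-280) = 145; ΔA = -1704 − (-2806) = 1102
Score = (-1)·145 + (-1)·1102 = -1247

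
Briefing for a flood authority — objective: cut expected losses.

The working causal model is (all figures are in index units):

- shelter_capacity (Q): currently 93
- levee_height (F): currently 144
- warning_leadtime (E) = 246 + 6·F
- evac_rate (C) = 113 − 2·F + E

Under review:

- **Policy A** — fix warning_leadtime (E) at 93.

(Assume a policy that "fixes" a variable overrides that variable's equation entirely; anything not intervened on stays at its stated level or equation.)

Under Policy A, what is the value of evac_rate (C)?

-82

Policy A (E := 93):
  F = 144
  E = 93
  C = 113 − 2·144 + 93 = -82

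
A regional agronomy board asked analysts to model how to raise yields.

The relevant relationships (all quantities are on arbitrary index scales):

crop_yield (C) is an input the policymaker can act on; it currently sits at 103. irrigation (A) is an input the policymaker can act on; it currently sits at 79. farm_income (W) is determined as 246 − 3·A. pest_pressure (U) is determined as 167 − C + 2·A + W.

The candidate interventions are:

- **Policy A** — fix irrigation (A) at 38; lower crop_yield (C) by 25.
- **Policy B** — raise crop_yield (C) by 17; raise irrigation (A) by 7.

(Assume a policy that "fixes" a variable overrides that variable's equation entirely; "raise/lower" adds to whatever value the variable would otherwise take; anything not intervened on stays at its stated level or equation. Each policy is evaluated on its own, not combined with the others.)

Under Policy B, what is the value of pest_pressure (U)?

Policy B (C + 17, A + 7):
  C = 103 + 17 = 120
  A = 79 + 7 = 86
  W = 246 − 3·86 = -12
  U = 167 − 120 + 2·86 + (-12) = 207

207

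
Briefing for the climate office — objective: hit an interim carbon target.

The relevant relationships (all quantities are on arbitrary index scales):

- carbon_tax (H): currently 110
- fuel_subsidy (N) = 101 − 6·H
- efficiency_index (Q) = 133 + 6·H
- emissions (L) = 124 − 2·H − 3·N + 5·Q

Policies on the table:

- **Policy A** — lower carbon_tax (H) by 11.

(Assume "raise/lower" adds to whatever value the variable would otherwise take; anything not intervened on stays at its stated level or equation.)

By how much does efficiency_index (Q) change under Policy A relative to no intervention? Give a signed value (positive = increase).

-66

Baseline:
  H = 110
  Q = 133 + 6·110 = 793
Policy A (H − 11):
  H = 110 − 11 = 99
  Q = 133 + 6·99 = 727
Change in Q: 727 − 793 = -66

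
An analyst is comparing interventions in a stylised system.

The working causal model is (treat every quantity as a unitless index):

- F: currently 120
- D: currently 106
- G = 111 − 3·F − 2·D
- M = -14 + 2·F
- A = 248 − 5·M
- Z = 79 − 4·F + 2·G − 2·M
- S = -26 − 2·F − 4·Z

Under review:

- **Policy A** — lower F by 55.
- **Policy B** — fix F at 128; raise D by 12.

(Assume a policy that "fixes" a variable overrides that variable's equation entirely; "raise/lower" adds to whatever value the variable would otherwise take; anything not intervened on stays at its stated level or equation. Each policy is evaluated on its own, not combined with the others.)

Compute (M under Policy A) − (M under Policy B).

Policy A (F − 55):
  F = 120 − 55 = 65
  M = -14 + 2·65 = 116
Policy B (F := 128, D + 12):
  F = 128
  M = -14 + 2·128 = 242
M: 116 − 242 = -126

-126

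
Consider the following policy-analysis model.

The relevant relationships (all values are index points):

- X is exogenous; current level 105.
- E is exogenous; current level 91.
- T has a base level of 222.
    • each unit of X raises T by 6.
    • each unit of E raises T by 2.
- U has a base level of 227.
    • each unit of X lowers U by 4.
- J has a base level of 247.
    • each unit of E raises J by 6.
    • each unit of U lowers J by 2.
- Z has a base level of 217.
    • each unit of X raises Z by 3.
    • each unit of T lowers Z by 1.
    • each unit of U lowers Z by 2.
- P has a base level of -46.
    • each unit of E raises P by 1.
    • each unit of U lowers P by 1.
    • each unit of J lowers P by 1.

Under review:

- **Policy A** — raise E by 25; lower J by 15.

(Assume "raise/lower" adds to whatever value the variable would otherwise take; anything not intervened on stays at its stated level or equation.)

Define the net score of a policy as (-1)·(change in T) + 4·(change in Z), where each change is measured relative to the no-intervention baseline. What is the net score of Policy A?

Baseline:
  X = 105
  E = 91
  T = 222 + 6·105 + 2·91 = 1034
  U = 227 − 4·105 = -193
  Z = 217 + 3·105 − 1034 − 2·(-193) = -116
Policy A (E + 25, J − 15):
  X = 105
  E = 91 + 25 = 116
  T = 222 + 6·105 + 2·116 = 1084
  U = 227 − 4·105 = -193
  Z = 217 + 3·105 − 1084 − 2·(-193) = -166
ΔT = 1084 − 1034 = 50; ΔZ = -166 − (-116) = -50
Score = (-1)·50 + 4·(-50) = -250

-250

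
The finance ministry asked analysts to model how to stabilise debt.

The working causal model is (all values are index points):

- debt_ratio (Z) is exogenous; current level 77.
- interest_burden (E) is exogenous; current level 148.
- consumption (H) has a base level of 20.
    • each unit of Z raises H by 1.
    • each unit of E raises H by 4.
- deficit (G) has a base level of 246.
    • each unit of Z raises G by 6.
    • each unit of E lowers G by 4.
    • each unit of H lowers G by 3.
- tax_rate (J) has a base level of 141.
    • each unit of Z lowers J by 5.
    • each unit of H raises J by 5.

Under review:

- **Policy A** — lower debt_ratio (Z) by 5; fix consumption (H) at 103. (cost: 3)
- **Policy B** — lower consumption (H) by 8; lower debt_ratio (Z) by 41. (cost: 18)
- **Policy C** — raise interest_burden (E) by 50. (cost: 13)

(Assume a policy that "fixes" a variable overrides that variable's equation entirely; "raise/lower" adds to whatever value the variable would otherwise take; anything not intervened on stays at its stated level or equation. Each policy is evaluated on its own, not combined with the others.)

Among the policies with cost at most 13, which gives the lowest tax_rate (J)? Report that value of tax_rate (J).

Policy A (Z − 5, H := 103):
  Z = 77 − 5 = 72
  E = 148
  H = 103
  J = 141 − 5·72 + 5·103 = 296
Policy C (E + 50):
  Z = 77
  E = 148 + 50 = 198
  H = 20 + 77 + 4·198 = 889
  J = 141 − 5·77 + 5·889 = 4201
Comparing — Policy A: J=296, Policy C: J=4201. Lowest is 296 (Policy A).

296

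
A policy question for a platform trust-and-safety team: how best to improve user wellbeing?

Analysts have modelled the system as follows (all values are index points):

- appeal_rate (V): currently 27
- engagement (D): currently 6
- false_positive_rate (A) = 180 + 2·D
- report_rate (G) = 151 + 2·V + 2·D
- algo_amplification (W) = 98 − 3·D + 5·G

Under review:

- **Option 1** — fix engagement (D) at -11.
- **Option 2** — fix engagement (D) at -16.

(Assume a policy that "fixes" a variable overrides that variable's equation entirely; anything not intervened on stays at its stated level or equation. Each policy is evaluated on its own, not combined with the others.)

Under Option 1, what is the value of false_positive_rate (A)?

Option 1 (D := -11):
  D = -11
  A = 180 + 2·(-11) = 158

158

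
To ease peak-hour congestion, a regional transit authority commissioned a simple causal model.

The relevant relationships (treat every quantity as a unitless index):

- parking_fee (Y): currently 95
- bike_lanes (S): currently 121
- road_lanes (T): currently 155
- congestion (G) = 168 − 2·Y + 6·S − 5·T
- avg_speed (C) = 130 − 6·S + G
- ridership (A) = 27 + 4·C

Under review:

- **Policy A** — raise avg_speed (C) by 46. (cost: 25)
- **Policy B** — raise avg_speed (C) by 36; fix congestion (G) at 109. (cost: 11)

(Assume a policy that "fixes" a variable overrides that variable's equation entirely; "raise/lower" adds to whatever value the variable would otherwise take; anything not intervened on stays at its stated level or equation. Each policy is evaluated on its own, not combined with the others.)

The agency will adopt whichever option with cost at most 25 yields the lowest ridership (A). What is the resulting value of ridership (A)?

-2457

Policy A (C + 46):
  Y = 95
  S = 121
  T = 155
  G = 168 − 2·95 + 6·121 − 5·155 = -71
  C = 130 − 6·121 + (-71) (+46 from intervention) = -621
  A = 27 + 4·(-621) = -2457
Policy B (C + 36, G := 109):
  Y = 95
  S = 121
  T = 155
  G = 109
  C = 130 − 6·121 + 109 (+36 from intervention) = -451
  A = 27 + 4·(-451) = -1777
Comparing — Policy A: A=-2457, Policy B: A=-1777. Lowest is -2457 (Policy A).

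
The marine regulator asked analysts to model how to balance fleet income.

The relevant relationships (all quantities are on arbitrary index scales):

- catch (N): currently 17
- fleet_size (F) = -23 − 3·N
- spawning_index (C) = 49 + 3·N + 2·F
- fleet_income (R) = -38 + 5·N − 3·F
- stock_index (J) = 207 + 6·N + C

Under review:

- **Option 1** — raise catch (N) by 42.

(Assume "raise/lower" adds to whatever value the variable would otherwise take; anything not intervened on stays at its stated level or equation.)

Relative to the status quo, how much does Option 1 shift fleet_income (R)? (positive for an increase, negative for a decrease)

588

Baseline:
  N = 17
  F = -23 − 3·17 = -74
  R = -38 + 5·17 − 3·(-74) = 269
Option 1 (N + 42):
  N = 17 + 42 = 59
  F = -23 − 3·59 = -200
  R = -38 + 5·59 − 3·(-200) = 857
Change in R: 857 − 269 = 588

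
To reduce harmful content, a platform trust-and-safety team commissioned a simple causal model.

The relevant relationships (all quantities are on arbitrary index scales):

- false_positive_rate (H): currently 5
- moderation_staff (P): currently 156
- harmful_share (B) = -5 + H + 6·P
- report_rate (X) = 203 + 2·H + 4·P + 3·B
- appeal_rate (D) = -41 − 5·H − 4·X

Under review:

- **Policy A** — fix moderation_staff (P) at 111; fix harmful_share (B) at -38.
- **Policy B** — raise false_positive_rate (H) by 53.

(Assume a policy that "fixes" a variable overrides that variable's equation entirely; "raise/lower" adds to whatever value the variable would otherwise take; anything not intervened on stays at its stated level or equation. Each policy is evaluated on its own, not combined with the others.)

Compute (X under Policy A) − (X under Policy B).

-3367

Policy A (P := 111, B := -38):
  H = 5
  P = 111
  B = -38
  X = 203 + 2·5 + 4·111 + 3·(-38) = 543
Policy B (H + 53):
  H = 5 + 53 = 58
  P = 156
  B = -5 + 58 + 6·156 = 989
  X = 203 + 2·58 + 4·156 + 3·989 = 3910
X: 543 − 3910 = -3367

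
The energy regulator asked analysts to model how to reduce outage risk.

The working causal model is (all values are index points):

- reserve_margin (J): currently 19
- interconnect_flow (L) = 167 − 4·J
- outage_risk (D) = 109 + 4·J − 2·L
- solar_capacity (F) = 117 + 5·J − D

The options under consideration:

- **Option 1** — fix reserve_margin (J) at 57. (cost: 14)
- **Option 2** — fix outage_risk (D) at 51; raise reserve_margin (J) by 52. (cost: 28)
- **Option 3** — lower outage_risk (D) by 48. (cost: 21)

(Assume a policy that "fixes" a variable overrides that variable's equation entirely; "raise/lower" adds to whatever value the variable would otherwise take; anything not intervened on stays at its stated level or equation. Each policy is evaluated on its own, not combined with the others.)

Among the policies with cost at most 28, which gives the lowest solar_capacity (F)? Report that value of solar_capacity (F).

Option 1 (J := 57):
  J = 57
  L = 167 − 4·57 = -61
  D = 109 + 4·57 − 2·(-61) = 459
  F = 117 + 5·57 − 459 = -57
Option 2 (D := 51, J + 52):
  J = 19 + 52 = 71
  L = 167 − 4·71 = -117
  D = 51
  F = 117 + 5·71 − 51 = 421
Option 3 (D − 48):
  J = 19
  L = 167 − 4·19 = 91
  D = 109 + 4·19 − 2·91 (−48 from intervention) = -45
  F = 117 + 5·19 − (-45) = 257
Comparing — Option 1: F=-57, Option 2: F=421, Option 3: F=257. Lowest is -57 (Option 1).

-57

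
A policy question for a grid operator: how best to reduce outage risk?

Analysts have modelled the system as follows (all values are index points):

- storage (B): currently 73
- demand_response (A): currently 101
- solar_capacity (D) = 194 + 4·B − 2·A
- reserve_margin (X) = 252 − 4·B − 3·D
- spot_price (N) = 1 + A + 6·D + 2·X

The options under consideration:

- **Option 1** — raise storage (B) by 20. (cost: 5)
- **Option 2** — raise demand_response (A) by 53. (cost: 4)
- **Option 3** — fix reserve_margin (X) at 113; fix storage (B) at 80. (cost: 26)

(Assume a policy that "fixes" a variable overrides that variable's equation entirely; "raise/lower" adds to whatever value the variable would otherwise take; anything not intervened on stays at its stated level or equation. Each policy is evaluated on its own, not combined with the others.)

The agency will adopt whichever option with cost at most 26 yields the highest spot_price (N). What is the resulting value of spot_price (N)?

Option 1 (B + 20):
  B = 73 + 20 = 93
  A = 101
  D = 194 + 4·93 − 2·101 = 364
  X = 252 − 4·93 − 3·364 = -1212
  N = 1 + 101 + 6·364 + 2·(-1212) = -138
Option 2 (A + 53):
  B = 73
  A = 101 + 53 = 154
  D = 194 + 4·73 − 2·154 = 178
  X = 252 − 4·73 − 3·178 = -574
  N = 1 + 154 + 6·178 + 2·(-574) = 75
Option 3 (X := 113, B := 80):
  B = 80
  A = 101
  D = 194 + 4·80 − 2·101 = 312
  X = 113
  N = 1 + 101 + 6·312 + 2·113 = 2200
Comparing — Option 1: N=-138, Option 2: N=75, Option 3: N=2200. Highest is 2200 (Option 3).

2200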